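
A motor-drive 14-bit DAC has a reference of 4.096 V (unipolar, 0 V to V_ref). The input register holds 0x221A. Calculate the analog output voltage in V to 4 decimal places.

2.1825 V

LSB = 4.096 V / 2^14 = 250.00 µV.
Code 0x221A = 8730 decimal.
V_out = 0 + 8730 × 0.00025 V = 2.1825 V.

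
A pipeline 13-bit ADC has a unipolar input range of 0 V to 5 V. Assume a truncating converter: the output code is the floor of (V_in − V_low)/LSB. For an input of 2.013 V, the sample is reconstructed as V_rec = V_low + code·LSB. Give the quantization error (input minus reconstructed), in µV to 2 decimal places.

60.55 µV

One LSB is 5 V / 8192 = 0.610 mV.
(V_in − V_low)/LSB = (2.013 − 0)/0.000610352 = 3298.0992 → code 3298 (floor).
Code 3298 maps back to 0 + 3298×0.000610352 V = 2.0129395 V.
V_in − V_rec = 6.05469e-05 V = 60.55 µV.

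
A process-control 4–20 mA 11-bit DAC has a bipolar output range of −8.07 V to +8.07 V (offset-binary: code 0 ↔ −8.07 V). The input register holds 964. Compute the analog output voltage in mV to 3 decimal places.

LSB = 16.14 V / 2^11 = 7.881 mV.
V_out = (−8.07) + 964 × 0.00788086 V = -0.472852 V.
= -472.852 mV.

-472.852 mV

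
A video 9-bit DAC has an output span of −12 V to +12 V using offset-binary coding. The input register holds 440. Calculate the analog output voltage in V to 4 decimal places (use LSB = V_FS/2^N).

LSB = 24 V / 2^9 = 46.875 mV.
V_out = (−12) + 440 × 0.046875 V = 8.625 V.

8.6250 V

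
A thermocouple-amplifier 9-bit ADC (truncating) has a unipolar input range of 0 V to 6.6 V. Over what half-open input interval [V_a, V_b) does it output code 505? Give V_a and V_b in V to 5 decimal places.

[6.50977 V, 6.52266 V)

LSB = 6.6/2^9 = 12.891 mV.
V_a = V_low + 505·LSB = 6.50977 V; V_b = V_low + 506·LSB = 6.52266 V.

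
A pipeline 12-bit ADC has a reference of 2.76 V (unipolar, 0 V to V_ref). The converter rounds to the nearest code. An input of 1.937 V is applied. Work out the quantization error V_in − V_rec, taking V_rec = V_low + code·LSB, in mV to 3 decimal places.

One LSB is 2.76 V / 4096 = 0.674 mV.
(1.937 − 0)/0.000673828 = 2874.6203; round gives code 2875.
Code 2875 maps back to 0 + 2875×0.000673828 V = 1.9372559 V.
Difference: -0.000255859 V → -0.256 mV.

-0.256 mV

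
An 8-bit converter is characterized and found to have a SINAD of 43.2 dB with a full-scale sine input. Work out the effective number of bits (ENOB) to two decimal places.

6.88 bits

ENOB = (SINAD − 1.76) / 6.02 = (43.2 − 1.76)/6.02 = 6.884.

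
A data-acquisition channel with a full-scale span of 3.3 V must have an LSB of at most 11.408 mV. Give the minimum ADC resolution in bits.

9 bits

Number of steps required ≥ 3.3 V / 11.408 mV = 289.27.
Need 2^N ≥ 289.27; 2^8 = 256, 2^9 = 512.
Minimum N = 9.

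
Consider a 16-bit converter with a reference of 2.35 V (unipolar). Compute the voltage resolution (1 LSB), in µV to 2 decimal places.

35.86 µV

Full-scale span = 2.35 V.
LSB = 2.35 / 2^16 = 2.35 / 65536 = 3.58582e-05 V = 35.86 µV.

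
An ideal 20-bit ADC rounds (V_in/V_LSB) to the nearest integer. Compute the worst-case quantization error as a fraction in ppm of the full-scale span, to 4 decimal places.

0.4768 ppm

Rounding → worst-case error = ½ LSB = V_FS/2^21, so 1e+06/2097152 = 0.476837 ppm of full scale.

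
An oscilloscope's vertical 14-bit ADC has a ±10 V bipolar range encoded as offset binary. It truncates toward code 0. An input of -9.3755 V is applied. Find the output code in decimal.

LSB = 20 V / 16384 = 1.221 mV.
(-9.3755 − (−10)) / 0.0012207 = 511.590 LSBs.
Floor → code 511.

code 511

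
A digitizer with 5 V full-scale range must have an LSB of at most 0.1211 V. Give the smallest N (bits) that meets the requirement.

Number of steps required ≥ 5 V / 0.1211 V = 41.29.
Need 2^N ≥ 41.29; 2^5 = 32, 2^6 = 64.
Minimum N = 6.

6 bits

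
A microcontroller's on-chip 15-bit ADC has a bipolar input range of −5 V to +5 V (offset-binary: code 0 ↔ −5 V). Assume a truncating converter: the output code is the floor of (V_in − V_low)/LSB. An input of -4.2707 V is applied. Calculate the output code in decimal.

LSB = 10 V / 32768 = 305.18 µV.
(V_in − V_low)/LSB = (-4.2707 − (−5)) / 0.000305176 = 2389.770.
So the output code is 2389.

code 2389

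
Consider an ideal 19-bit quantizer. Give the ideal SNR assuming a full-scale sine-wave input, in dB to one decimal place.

SNR ≈ 6.02·N + 1.76 dB = 6.02·19 + 1.76 = 116.14 dB.

116.1 dB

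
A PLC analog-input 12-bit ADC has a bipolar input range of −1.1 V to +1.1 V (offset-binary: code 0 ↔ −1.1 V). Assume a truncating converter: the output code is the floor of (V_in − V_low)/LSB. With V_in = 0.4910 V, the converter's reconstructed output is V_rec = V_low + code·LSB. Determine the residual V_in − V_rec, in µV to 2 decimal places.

82.03 µV

LSB = 2.2/2^12 = 0.537 mV.
Scaled input = 2962.1527 LSBs, so code = 2962.
Reconstructed: 0.49091797 V.
Error = 0.4910 − 0.49091797 = 8.20313e-05 V = 82.03 µV.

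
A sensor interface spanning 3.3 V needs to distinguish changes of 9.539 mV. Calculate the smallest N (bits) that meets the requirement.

9 bits

Number of steps required ≥ 3.3 V / 9.539 mV = 345.95.
Need 2^N ≥ 345.95; 2^8 = 256, 2^9 = 512.
Minimum N = 9.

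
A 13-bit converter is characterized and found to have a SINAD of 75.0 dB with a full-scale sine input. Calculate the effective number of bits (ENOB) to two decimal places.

ENOB = (SINAD − 1.76) / 6.02 = (75.0 − 1.76)/6.02 = 12.166.

12.17 bits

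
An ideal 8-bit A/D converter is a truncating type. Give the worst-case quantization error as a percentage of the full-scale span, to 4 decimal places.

Truncating → worst-case error = 1 LSB = V_FS/2^8, so 100/256 = 0.390625 % of full scale.

0.3906 %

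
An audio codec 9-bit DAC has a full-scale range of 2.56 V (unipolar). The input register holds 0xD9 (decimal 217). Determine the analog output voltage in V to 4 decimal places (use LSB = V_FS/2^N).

1.0850 V

LSB = 2.56 V / 2^9 = 5.000 mV.
Code 0xD9 = 217 decimal.
V_out = 0 + 217 × 0.005 V = 1.085 V.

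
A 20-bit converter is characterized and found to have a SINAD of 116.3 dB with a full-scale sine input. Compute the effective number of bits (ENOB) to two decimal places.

ENOB = (SINAD − 1.76) / 6.02 = (116.3 − 1.76)/6.02 = 19.027.

19.03 bits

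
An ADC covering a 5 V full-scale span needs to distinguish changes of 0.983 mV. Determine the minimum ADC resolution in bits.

13 bits

Number of steps required ≥ 5 V / 0.983 mV = 5086.47.
Need 2^N ≥ 5086.47; 2^12 = 4096, 2^13 = 8192.
Minimum N = 13.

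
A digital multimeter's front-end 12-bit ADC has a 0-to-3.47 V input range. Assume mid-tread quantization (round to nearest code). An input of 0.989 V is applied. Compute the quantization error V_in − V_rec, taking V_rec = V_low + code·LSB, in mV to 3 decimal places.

LSB = 3.47/2^12 = 0.847 mV.
Scaled input = 1167.4190 LSBs, so code = 1167.
V_rec = 0 + 1167·0.000847168 = 0.98864502 V.
Difference: 0.00035498 V → 0.355 mV.

0.355 mV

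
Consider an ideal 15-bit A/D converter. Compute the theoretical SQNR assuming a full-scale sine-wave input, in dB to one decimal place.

SNR ≈ 6.02·N + 1.76 dB = 6.02·15 + 1.76 = 92.06 dB.

92.1 dB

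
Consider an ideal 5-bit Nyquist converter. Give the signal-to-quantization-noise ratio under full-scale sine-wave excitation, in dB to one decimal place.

31.9 dB

SNR ≈ 6.02·N + 1.76 dB = 6.02·5 + 1.76 = 31.86 dB.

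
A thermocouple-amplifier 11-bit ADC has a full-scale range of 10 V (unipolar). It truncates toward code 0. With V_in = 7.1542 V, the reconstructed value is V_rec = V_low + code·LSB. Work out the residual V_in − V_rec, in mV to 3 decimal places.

LSB = 10/2^11 = 4.883 mV.
(7.1542 − 0)/0.00488281 = 1465.1802; ⌊·⌋ gives code 1465.
Code 1465 maps back to 0 + 1465×0.00488281 V = 7.1533203 V.
Difference: 0.000879688 V → 0.880 mV.

0.880 mV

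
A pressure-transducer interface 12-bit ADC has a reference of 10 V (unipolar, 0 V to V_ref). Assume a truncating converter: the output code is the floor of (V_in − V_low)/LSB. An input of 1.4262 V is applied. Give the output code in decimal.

code 584

With 4096 levels over 10 V, one step is 2.441 mV.
Input sits at 584.172 steps above V_low.
⌊·⌋(584.172) = 584.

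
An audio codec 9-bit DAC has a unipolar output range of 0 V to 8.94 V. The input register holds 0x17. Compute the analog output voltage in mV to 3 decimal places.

LSB = 8.94 V / 2^9 = 17.461 mV.
Code 0x17 = 23 decimal.
V_out = 0 + 23 × 0.0174609 V = 0.401602 V.
= 401.602 mV.

401.602 mV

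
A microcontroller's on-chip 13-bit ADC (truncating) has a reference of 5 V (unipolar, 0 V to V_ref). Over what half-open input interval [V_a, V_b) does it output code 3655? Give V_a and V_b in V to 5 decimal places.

LSB = 5/2^13 = 0.610 mV.
V_a = V_low + 3655·LSB = 2.23083 V; V_b = V_low + 3656·LSB = 2.23145 V.

[2.23083 V, 2.23145 V)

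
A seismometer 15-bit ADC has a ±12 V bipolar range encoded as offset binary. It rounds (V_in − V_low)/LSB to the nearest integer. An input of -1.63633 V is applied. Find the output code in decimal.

LSB = 24 V / 32768 = 0.732 mV.
(-1.63633 − (−12)) / 0.000732422 = 14149.864 LSBs.
Round → code 14150.

code 14150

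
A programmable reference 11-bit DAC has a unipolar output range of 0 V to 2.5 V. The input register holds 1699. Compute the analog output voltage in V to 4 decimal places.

2.0740 V

LSB = 2.5 V / 2^11 = 1.221 mV.
V_out = 0 + 1699 × 0.0012207 V = 2.07397 V.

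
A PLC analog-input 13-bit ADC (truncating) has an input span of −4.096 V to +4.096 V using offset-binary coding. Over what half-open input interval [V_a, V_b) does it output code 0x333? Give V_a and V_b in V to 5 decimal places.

[-3.27700 V, -3.27600 V)

LSB = 8.192/2^13 = 1.000 mV.
Code 0x333 = 819 decimal.
V_a = V_low + 819·LSB = -3.277 V; V_b = V_low + 820·LSB = -3.276 V.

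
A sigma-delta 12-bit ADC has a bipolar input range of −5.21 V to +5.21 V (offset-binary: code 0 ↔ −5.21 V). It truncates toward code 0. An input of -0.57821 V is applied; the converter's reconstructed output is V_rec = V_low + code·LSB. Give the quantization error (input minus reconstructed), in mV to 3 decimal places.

1.810 mV

Step size: 10.42 V ÷ 2^12 = 2.544 mV.
(-0.57821 − (−5.21))/0.00254395 = 1820.7113; ⌊·⌋ gives code 1820.
Reconstructed: -0.58001953 V.
Difference: 0.00180953 V → 1.810 mV.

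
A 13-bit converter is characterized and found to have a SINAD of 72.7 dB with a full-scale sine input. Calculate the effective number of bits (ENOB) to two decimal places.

11.78 bits

ENOB = (SINAD − 1.76) / 6.02 = (72.7 − 1.76)/6.02 = 11.784.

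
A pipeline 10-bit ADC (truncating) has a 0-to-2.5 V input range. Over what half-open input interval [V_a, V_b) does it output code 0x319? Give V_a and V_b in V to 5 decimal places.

[1.93604 V, 1.93848 V)

LSB = 2.5/2^10 = 2.441 mV.
Code 0x319 = 793 decimal.
V_a = V_low + 793·LSB = 1.93604 V; V_b = V_low + 794·LSB = 1.93848 V.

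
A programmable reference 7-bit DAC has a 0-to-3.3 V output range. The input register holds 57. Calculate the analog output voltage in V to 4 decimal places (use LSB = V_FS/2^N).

1.4695 V

LSB = 3.3 V / 2^7 = 25.781 mV.
V_out = 0 + 57 × 0.0257812 V = 1.46953 V.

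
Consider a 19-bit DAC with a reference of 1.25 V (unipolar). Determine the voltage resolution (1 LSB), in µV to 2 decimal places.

2.38 µV

Full-scale span = 1.25 V.
LSB = 1.25 / 2^19 = 1.25 / 524288 = 2.38419e-06 V = 2.38 µV.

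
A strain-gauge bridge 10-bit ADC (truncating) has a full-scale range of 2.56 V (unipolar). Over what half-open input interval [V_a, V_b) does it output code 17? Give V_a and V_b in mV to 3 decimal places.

[42.500 mV, 45.000 mV)

LSB = 2.56/2^10 = 2.500 mV.
V_a = V_low + 17·LSB = 0.0425 V; V_b = V_low + 18·LSB = 0.045 V.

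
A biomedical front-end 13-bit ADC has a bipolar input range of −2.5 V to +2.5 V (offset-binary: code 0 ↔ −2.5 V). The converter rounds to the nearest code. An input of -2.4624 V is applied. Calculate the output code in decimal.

Full-scale span = 5 V; LSB = 5/2^13 = 0.610 mV.
(V_in − V_low)/LSB = (-2.4624 − (−2.5)) / 0.000610352 = 61.604.
round(61.604) = 62.

code 62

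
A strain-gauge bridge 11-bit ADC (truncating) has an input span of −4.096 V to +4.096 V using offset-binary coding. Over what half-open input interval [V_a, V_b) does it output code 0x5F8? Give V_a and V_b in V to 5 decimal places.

LSB = 8.192/2^11 = 4.000 mV.
Code 0x5F8 = 1528 decimal.
V_a = V_low + 1528·LSB = 2.016 V; V_b = V_low + 1529·LSB = 2.02 V.

[2.01600 V, 2.02000 V)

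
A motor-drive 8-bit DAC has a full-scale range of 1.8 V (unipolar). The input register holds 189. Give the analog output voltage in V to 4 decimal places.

1.3289 V

LSB = 1.8 V / 2^8 = 7.031 mV.
V_out = 0 + 189 × 0.00703125 V = 1.32891 V.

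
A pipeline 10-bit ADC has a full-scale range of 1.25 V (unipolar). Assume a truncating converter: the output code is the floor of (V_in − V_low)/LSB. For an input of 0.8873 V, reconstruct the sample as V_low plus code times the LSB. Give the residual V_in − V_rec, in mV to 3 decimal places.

1.070 mV

Step size: 1.25 V ÷ 2^10 = 1.221 mV.
(V_in − V_low)/LSB = (0.8873 − 0)/0.0012207 = 726.8762 → code 726 (floor).
Reconstructed: 0.88623047 V.
V_in − V_rec = 0.00106953 V = 1.070 mV.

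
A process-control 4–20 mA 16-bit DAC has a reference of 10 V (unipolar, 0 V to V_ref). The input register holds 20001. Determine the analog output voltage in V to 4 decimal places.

LSB = 10 V / 2^16 = 152.59 µV.
V_out = 0 + 20001 × 0.000152588 V = 3.05191 V.

3.0519 V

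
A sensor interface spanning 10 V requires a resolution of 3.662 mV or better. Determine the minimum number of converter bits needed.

12 bits

Number of steps required ≥ 10 V / 3.662 mV = 2730.75.
Need 2^N ≥ 2730.75; 2^11 = 2048, 2^12 = 4096.
Minimum N = 12.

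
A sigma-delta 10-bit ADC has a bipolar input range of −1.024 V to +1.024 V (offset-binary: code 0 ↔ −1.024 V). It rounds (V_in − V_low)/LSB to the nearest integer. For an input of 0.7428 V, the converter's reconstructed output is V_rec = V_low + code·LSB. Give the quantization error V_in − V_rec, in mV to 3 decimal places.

0.800 mV

LSB = 2.048/2^10 = 2.000 mV.
Scaled input = 883.4000 LSBs, so code = 883.
V_rec = (−1.024) + 883·0.002 = 0.742 V.
Error = 0.7428 − 0.742 = 0.0008 V = 0.800 mV.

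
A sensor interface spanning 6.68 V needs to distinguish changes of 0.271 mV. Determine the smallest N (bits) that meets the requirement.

15 bits

Number of steps required ≥ 6.68 V / 0.271 mV = 24649.45.
Need 2^N ≥ 24649.45; 2^14 = 16384, 2^15 = 32768.
Minimum N = 15.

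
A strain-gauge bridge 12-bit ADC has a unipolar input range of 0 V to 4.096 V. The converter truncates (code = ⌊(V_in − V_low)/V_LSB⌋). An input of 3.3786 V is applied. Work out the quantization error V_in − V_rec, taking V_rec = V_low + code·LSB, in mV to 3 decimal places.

LSB = 4.096/2^12 = 1.000 mV.
(3.3786 − 0)/0.001 = 3378.6000; ⌊·⌋ gives code 3378.
V_rec = 0 + 3378·0.001 = 3.378 V.
Error = 3.3786 − 3.378 = 0.0006 V = 0.600 mV.

0.600 mV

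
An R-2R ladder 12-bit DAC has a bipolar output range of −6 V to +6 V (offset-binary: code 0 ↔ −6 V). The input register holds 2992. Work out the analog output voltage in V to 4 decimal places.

LSB = 12 V / 2^12 = 2.930 mV.
V_out = (−6) + 2992 × 0.00292969 V = 2.76562 V.

2.7656 V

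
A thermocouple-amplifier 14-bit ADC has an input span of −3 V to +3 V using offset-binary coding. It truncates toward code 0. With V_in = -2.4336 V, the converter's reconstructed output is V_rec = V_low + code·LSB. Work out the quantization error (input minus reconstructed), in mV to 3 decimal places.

0.238 mV

One LSB is 6 V / 16384 = 366.21 µV.
Scaled input = 1546.6496 LSBs, so code = 1546.
Code 1546 maps back to (−3) + 1546×0.000366211 V = -2.4338379 V.
Difference: 0.000237891 V → 0.238 mV.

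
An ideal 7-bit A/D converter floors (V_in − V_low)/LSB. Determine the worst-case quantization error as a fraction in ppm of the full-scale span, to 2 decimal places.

Truncating → worst-case error = 1 LSB = V_FS/2^7, so 1e+06/128 = 7812.5 ppm of full scale.

7812.50 ppm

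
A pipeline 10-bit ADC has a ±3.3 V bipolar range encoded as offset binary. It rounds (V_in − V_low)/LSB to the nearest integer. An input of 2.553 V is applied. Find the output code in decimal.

LSB = 6.6 V / 1024 = 6.445 mV.
(V_in − V_low)/LSB = (2.553 − (−3.3)) / 0.00644531 = 908.102.
round(908.102) = 908.

code 908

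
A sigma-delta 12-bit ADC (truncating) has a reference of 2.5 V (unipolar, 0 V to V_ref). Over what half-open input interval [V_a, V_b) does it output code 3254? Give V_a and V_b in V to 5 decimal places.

[1.98608 V, 1.98669 V)

LSB = 2.5/2^12 = 0.610 mV.
V_a = V_low + 3254·LSB = 1.98608 V; V_b = V_low + 3255·LSB = 1.98669 V.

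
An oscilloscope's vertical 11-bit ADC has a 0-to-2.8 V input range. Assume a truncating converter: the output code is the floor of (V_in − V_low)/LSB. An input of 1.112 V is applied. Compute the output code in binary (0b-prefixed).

code 0b1100101101 (decimal 813)

With 2048 levels over 2.8 V, one step is 1.367 mV.
(V_in − V_low)/LSB = (1.112 − 0) / 0.00136719 = 813.349.
Floor → code 813.
In binary (0b-prefixed): 0b1100101101.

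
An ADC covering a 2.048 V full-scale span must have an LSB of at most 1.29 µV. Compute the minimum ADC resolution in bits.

21 bits

Number of steps required ≥ 2.048 V / 1.29 µV = 1587596.90.
Need 2^N ≥ 1587596.90; 2^20 = 1048576, 2^21 = 2097152.
Minimum N = 21.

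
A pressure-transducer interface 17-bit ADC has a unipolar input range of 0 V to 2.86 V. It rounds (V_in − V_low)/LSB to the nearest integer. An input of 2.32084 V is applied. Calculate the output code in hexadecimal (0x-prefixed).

code 0x19F7B (decimal 106363)

LSB = 2.86 V / 131072 = 21.82 µV.
(2.32084 − 0) / 2.18201e-05 = 106362.637 LSBs.
Round → code 106363.
In hexadecimal (0x-prefixed): 0x19F7B.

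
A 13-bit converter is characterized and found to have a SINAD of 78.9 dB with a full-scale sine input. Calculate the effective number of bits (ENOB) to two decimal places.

ENOB = (SINAD − 1.76) / 6.02 = (78.9 − 1.76)/6.02 = 12.814.

12.81 bits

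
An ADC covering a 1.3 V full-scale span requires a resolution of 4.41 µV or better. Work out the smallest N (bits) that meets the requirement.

Number of steps required ≥ 1.3 V / 4.41 µV = 294784.58.
Need 2^N ≥ 294784.58; 2^18 = 262144, 2^19 = 524288.
Minimum N = 19.

19 bits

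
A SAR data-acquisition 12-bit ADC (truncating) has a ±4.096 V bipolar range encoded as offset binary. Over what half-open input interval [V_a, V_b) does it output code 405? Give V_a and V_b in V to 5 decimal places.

LSB = 8.192/2^12 = 2.000 mV.
V_a = V_low + 405·LSB = -3.286 V; V_b = V_low + 406·LSB = -3.284 V.

[-3.28600 V, -3.28400 V)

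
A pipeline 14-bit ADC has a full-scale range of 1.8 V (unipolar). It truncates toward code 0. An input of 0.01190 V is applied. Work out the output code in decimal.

With 16384 levels over 1.8 V, one step is 109.86 µV.
(V_in − V_low)/LSB = (0.01190 − 0) / 0.000109863 = 108.316.
So the output code is 108.

code 108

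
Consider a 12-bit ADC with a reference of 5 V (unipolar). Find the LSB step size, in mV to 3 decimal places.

Full-scale span = 5 V.
LSB = 5 / 2^12 = 5 / 4096 = 0.0012207 V = 1.221 mV.

1.221 mV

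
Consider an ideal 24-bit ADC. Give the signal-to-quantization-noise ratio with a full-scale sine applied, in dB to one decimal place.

146.2 dB

SNR ≈ 6.02·N + 1.76 dB = 6.02·24 + 1.76 = 146.24 dB.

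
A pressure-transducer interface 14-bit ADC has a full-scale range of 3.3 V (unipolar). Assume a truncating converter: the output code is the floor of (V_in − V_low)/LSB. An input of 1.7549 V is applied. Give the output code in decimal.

Full-scale span = 3.3 V; LSB = 3.3/2^14 = 201.42 µV.
(1.7549 − 0) / 0.000201416 = 8712.813 LSBs.
⌊·⌋(8712.813) = 8712.

code 8712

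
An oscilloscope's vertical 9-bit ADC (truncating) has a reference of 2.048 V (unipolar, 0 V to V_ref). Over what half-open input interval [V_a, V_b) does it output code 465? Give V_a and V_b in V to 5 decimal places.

[1.86000 V, 1.86400 V)

LSB = 2.048/2^9 = 4.000 mV.
V_a = V_low + 465·LSB = 1.86 V; V_b = V_low + 466·LSB = 1.864 V.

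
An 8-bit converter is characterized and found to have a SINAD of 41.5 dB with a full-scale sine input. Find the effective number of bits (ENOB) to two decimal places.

6.60 bits

ENOB = (SINAD − 1.76) / 6.02 = (41.5 − 1.76)/6.02 = 6.601.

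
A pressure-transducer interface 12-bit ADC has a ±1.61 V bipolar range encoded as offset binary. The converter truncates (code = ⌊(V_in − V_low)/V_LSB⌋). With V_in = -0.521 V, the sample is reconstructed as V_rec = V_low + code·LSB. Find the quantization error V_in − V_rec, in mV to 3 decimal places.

0.206 mV

Step size: 3.22 V ÷ 2^12 = 0.786 mV.
Scaled input = 1385.2621 LSBs, so code = 1385.
Code 1385 maps back to (−1.61) + 1385×0.000786133 V = -0.52120605 V.
Error = -0.521 − (−0.52120605) = 0.000206055 V = 0.206 mV.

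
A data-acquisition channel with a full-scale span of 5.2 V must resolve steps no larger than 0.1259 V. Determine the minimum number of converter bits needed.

6 bits

Number of steps required ≥ 5.2 V / 0.1259 V = 41.30.
Need 2^N ≥ 41.30; 2^5 = 32, 2^6 = 64.
Minimum N = 6.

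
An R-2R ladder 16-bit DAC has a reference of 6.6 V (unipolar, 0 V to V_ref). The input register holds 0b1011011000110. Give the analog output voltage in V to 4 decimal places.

LSB = 6.6 V / 2^16 = 100.71 µV.
Code 0b1011011000110 = 5830 decimal.
V_out = 0 + 5830 × 0.000100708 V = 0.587128 V.

0.5871 V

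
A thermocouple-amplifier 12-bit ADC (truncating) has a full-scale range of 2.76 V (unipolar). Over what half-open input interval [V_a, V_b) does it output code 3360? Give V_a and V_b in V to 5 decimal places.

[2.26406 V, 2.26474 V)

LSB = 2.76/2^12 = 0.674 mV.
V_a = V_low + 3360·LSB = 2.26406 V; V_b = V_low + 3361·LSB = 2.26474 V.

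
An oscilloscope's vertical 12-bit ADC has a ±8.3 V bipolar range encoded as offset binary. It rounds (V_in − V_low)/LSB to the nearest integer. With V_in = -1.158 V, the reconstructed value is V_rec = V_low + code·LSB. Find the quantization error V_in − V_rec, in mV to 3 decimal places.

1.082 mV

One LSB is 16.6 V / 4096 = 4.053 mV.
(-1.158 − (−8.3))/0.00405273 = 1762.2670; round gives code 1762.
V_rec = (−8.3) + 1762·0.00405273 = -1.159082 V.
V_in − V_rec = 0.00108203 V = 1.082 mV.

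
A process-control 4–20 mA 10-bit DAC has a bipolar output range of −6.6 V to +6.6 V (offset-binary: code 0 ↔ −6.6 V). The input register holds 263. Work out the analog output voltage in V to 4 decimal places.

-3.2098 V

LSB = 13.2 V / 2^10 = 12.891 mV.
V_out = (−6.6) + 263 × 0.0128906 V = -3.20977 V.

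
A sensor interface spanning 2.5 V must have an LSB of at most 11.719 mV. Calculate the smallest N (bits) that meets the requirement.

8 bits

Number of steps required ≥ 2.5 V / 11.719 mV = 213.33.
Need 2^N ≥ 213.33; 2^7 = 128, 2^8 = 256.
Minimum N = 8.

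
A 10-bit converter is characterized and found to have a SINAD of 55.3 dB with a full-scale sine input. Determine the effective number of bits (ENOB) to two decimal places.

8.89 bits

ENOB = (SINAD − 1.76) / 6.02 = (55.3 − 1.76)/6.02 = 8.894.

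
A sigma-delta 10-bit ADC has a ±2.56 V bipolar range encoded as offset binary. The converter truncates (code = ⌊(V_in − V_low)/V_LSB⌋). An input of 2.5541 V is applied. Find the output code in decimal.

LSB = 5.12 V / 1024 = 5.000 mV.
(2.5541 − (−2.56)) / 0.005 = 1022.820 LSBs.
⌊·⌋(1022.820) = 1022.

code 1022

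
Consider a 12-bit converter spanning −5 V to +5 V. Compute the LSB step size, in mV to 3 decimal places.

2.441 mV

Full-scale span = 10 V.
LSB = 10 / 2^12 = 10 / 4096 = 0.00244141 V = 2.441 mV.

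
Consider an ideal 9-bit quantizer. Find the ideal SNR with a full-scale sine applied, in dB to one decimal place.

SNR ≈ 6.02·N + 1.76 dB = 6.02·9 + 1.76 = 55.94 dB.

55.9 dB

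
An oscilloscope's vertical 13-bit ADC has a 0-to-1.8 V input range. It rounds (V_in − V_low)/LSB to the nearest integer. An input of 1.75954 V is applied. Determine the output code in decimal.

Full-scale span = 1.8 V; LSB = 1.8/2^13 = 219.73 µV.
(1.75954 − 0) / 0.000219727 = 8007.862 LSBs.
round(8007.862) = 8008.

code 8008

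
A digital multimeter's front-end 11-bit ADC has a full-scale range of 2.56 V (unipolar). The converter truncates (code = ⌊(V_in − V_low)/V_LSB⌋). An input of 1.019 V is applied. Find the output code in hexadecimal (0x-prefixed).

LSB = 2.56 V / 2048 = 1.250 mV.
Input sits at 815.200 steps above V_low.
Floor → code 815.
In hexadecimal (0x-prefixed): 0x32F.

code 0x32F (decimal 815)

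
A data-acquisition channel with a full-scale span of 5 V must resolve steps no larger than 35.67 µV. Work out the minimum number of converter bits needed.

Number of steps required ≥ 5 V / 35.67 µV = 140173.82.
Need 2^N ≥ 140173.82; 2^17 = 131072, 2^18 = 262144.
Minimum N = 18.

18 bits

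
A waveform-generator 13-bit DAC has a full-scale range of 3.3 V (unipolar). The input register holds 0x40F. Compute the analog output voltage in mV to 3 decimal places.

LSB = 3.3 V / 2^13 = 402.83 µV.
Code 0x40F = 1039 decimal.
V_out = 0 + 1039 × 0.000402832 V = 0.418542 V.
= 418.542 mV.

418.542 mV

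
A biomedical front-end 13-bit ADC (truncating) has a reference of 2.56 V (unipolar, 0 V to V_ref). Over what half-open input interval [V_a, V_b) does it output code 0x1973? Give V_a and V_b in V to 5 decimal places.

LSB = 2.56/2^13 = 312.50 µV.
Code 0x1973 = 6515 decimal.
V_a = V_low + 6515·LSB = 2.03594 V; V_b = V_low + 6516·LSB = 2.03625 V.

[2.03594 V, 2.03625 V)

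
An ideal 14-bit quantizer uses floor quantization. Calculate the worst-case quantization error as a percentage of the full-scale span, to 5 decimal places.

Truncating → worst-case error = 1 LSB = V_FS/2^14, so 100/16384 = 0.00610352 % of full scale.

0.00610 %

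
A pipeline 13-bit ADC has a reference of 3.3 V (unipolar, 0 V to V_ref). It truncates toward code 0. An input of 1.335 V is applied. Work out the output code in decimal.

code 3314

With 8192 levels over 3.3 V, one step is 402.83 µV.
Input sits at 3314.036 steps above V_low.
So the output code is 3314.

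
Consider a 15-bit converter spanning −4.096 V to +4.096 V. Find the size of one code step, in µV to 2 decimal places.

250.00 µV

Full-scale span = 8.192 V.
LSB = 8.192 / 2^15 = 8.192 / 32768 = 0.00025 V = 250.00 µV.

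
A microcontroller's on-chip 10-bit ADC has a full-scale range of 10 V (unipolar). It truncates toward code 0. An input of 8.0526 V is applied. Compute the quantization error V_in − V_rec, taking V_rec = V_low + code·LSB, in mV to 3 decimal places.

5.725 mV

LSB = 10/2^10 = 9.766 mV.
Scaled input = 824.5862 LSBs, so code = 824.
Reconstructed: 8.046875 V.
Error = 8.0526 − 8.046875 = 0.005725 V = 5.725 mV.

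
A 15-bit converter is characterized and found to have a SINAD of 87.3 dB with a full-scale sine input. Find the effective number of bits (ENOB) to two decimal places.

ENOB = (SINAD − 1.76) / 6.02 = (87.3 − 1.76)/6.02 = 14.209.

14.21 bits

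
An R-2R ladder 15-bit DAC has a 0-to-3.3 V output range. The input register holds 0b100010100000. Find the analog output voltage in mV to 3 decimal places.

222.363 mV

LSB = 3.3 V / 2^15 = 100.71 µV.
Code 0b100010100000 = 2208 decimal.
V_out = 0 + 2208 × 0.000100708 V = 0.222363 V.
= 222.363 mV.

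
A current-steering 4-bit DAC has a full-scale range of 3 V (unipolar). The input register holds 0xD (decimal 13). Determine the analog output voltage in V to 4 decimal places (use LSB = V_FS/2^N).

LSB = 3 V / 2^4 = 187.500 mV.
Code 0xD = 13 decimal.
V_out = 0 + 13 × 0.1875 V = 2.4375 V.

2.4375 V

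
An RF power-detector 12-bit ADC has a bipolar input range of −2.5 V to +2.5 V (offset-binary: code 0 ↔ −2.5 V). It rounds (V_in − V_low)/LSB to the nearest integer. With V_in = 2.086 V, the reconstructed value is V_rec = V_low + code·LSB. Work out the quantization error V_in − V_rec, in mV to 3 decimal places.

-0.182 mV

Step size: 5 V ÷ 2^12 = 1.221 mV.
(V_in − V_low)/LSB = (2.086 − (−2.5))/0.0012207 = 3756.8512 → code 3757 (round).
Reconstructed: 2.0861816 V.
Error = 2.086 − 2.0861816 = -0.000181641 V = -0.182 mV.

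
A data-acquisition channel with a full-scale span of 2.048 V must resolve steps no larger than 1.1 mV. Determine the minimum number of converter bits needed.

Number of steps required ≥ 2.048 V / 1.1 mV = 1861.82.
Need 2^N ≥ 1861.82; 2^10 = 1024, 2^11 = 2048.
Minimum N = 11.

11 bits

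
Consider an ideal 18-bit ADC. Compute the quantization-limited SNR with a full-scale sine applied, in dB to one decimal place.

110.1 dB

SNR ≈ 6.02·N + 1.76 dB = 6.02·18 + 1.76 = 110.12 dB.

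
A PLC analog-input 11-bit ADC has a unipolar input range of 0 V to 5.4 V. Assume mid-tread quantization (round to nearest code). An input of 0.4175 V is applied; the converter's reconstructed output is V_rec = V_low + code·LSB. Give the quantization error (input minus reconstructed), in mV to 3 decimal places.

0.898 mV

Step size: 5.4 V ÷ 2^11 = 2.637 mV.
Scaled input = 158.3407 LSBs, so code = 158.
Reconstructed: 0.41660156 V.
V_in − V_rec = 0.000898438 V = 0.898 mV.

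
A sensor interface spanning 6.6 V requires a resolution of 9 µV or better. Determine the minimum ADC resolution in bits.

20 bits

Number of steps required ≥ 6.6 V / 9 µV = 733333.33.
Need 2^N ≥ 733333.33; 2^19 = 524288, 2^20 = 1048576.
Minimum N = 20.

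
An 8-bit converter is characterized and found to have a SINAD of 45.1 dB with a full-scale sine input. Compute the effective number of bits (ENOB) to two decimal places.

7.20 bits

ENOB = (SINAD − 1.76) / 6.02 = (45.1 − 1.76)/6.02 = 7.199.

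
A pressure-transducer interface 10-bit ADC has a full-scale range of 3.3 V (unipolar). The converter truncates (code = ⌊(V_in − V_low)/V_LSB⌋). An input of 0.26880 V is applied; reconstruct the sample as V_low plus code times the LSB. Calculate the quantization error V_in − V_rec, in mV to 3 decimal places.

LSB = 3.3/2^10 = 3.223 mV.
(V_in − V_low)/LSB = (0.26880 − 0)/0.00322266 = 83.4095 → code 83 (floor).
Code 83 maps back to 0 + 83×0.00322266 V = 0.26748047 V.
Difference: 0.00131953 V → 1.320 mV.

1.320 mV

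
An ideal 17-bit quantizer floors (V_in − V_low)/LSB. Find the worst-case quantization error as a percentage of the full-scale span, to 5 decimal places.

0.00076 %

Truncating → worst-case error = 1 LSB = V_FS/2^17, so 100/131072 = 0.000762939 % of full scale.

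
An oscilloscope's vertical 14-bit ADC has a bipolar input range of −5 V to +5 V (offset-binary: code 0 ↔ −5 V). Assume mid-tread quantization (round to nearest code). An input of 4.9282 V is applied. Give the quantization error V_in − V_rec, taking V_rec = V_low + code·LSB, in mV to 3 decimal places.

LSB = 10/2^14 = 0.610 mV.
(V_in − V_low)/LSB = (4.9282 − (−5))/0.000610352 = 16266.3629 → code 16266 (round).
Reconstructed: 4.9279785 V.
Error = 4.9282 − 4.9279785 = 0.000221484 V = 0.221 mV.

0.221 mV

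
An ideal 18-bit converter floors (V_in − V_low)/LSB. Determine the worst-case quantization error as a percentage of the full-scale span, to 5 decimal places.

0.00038 %

Truncating → worst-case error = 1 LSB = V_FS/2^18, so 100/262144 = 0.00038147 % of full scale.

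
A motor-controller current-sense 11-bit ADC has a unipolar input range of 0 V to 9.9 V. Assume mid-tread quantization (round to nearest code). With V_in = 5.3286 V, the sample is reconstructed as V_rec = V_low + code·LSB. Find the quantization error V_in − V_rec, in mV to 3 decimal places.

1.549 mV

Step size: 9.9 V ÷ 2^11 = 4.834 mV.
(V_in − V_low)/LSB = (5.3286 − 0)/0.00483398 = 1102.3205 → code 1102 (round).
Code 1102 maps back to 0 + 1102×0.00483398 V = 5.3270508 V.
Error = 5.3286 − 5.3270508 = 0.00154922 V = 1.549 mV.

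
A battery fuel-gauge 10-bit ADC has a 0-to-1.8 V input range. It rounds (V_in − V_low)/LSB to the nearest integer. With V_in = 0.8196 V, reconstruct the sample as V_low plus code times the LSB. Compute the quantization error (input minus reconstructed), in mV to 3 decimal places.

LSB = 1.8/2^10 = 1.758 mV.
Scaled input = 466.2613 LSBs, so code = 466.
Code 466 maps back to 0 + 466×0.00175781 V = 0.81914062 V.
Difference: 0.000459375 V → 0.459 mV.

0.459 mV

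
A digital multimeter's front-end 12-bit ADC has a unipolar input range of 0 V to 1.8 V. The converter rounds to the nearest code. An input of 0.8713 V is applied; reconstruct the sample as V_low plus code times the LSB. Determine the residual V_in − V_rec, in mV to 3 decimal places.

Step size: 1.8 V ÷ 2^12 = 439.45 µV.
(0.8713 − 0)/0.000439453 = 1982.6916; round gives code 1983.
Code 1983 maps back to 0 + 1983×0.000439453 V = 0.87143555 V.
Error = 0.8713 − 0.87143555 = -0.000135547 V = -0.136 mV.

-0.136 mV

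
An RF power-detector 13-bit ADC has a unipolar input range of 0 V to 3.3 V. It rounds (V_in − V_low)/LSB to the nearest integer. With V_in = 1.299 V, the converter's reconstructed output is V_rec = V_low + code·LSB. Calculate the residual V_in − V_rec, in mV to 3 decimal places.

-0.133 mV

Step size: 3.3 V ÷ 2^13 = 402.83 µV.
(1.299 − 0)/0.000402832 = 3224.6691; round gives code 3225.
V_rec = 0 + 3225·0.000402832 = 1.2991333 V.
Difference: -0.000133301 V → -0.133 mV.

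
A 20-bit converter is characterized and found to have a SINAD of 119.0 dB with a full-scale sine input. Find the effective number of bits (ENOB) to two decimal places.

19.48 bits

ENOB = (SINAD − 1.76) / 6.02 = (119.0 − 1.76)/6.02 = 19.475.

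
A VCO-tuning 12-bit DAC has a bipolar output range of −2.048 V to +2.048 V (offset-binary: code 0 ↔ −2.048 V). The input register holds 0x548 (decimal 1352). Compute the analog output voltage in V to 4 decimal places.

LSB = 4.096 V / 2^12 = 1.000 mV.
Code 0x548 = 1352 decimal.
V_out = (−2.048) + 1352 × 0.001 V = -0.696 V.

-0.6960 V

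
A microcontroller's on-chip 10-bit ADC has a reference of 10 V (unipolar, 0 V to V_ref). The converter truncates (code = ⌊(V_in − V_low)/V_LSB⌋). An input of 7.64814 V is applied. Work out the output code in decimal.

LSB = 10 V / 1024 = 9.766 mV.
(V_in − V_low)/LSB = (7.64814 − 0) / 0.00976562 = 783.170.
So the output code is 783.

code 783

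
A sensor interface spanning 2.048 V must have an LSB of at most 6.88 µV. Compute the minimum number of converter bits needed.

19 bits

Number of steps required ≥ 2.048 V / 6.88 µV = 297674.42.
Need 2^N ≥ 297674.42; 2^18 = 262144, 2^19 = 524288.
Minimum N = 19.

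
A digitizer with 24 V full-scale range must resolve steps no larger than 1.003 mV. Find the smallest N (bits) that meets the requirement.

15 bits

Number of steps required ≥ 24 V / 1.003 mV = 23928.22.
Need 2^N ≥ 23928.22; 2^14 = 16384, 2^15 = 32768.
Minimum N = 15.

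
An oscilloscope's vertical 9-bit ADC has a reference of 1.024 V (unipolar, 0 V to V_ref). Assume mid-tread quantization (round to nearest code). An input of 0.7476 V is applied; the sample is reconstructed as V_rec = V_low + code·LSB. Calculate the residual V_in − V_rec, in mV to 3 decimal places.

-0.400 mV

One LSB is 1.024 V / 512 = 2.000 mV.
(V_in − V_low)/LSB = (0.7476 − 0)/0.002 = 373.8000 → code 374 (round).
Code 374 maps back to 0 + 374×0.002 V = 0.748 V.
V_in − V_rec = -0.0004 V = -0.400 mV.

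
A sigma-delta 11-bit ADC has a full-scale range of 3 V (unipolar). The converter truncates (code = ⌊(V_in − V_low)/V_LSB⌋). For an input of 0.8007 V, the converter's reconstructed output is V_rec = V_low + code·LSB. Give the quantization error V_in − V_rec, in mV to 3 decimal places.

0.895 mV

LSB = 3/2^11 = 1.465 mV.
Scaled input = 546.6112 LSBs, so code = 546.
V_rec = 0 + 546·0.00146484 = 0.79980469 V.
Difference: 0.000895312 V → 0.895 mV.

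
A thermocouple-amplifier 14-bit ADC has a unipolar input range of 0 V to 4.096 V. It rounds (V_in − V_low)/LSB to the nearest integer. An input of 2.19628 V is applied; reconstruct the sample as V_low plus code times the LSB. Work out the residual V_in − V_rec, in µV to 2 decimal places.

One LSB is 4.096 V / 16384 = 250.00 µV.
(2.19628 − 0)/0.00025 = 8785.1200; round gives code 8785.
Code 8785 maps back to 0 + 8785×0.00025 V = 2.19625 V.
Error = 2.19628 − 2.19625 = 3e-05 V = 30.00 µV.

30.00 µV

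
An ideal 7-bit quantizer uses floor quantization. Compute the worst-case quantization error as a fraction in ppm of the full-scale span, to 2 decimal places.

Truncating → worst-case error = 1 LSB = V_FS/2^7, so 1e+06/128 = 7812.5 ppm of full scale.

7812.50 ppm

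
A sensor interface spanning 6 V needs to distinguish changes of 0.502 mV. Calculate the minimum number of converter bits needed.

Number of steps required ≥ 6 V / 0.502 mV = 11952.19.
Need 2^N ≥ 11952.19; 2^13 = 8192, 2^14 = 16384.
Minimum N = 14.

14 bits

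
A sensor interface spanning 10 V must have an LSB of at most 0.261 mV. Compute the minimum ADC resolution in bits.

Number of steps required ≥ 10 V / 0.261 mV = 38314.18.
Need 2^N ≥ 38314.18; 2^15 = 32768, 2^16 = 65536.
Minimum N = 16.

16 bits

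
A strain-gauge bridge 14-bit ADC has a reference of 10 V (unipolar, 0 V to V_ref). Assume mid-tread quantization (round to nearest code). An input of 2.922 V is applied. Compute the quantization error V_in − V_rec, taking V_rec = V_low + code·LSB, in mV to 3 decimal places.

One LSB is 10 V / 16384 = 0.610 mV.
Scaled input = 4787.4048 LSBs, so code = 4787.
Code 4787 maps back to 0 + 4787×0.000610352 V = 2.9217529 V.
Error = 2.922 − 2.9217529 = 0.00024707 V = 0.247 mV.

0.247 mV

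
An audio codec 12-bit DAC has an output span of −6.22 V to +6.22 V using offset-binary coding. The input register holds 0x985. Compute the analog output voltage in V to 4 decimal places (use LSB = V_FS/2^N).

1.1814 V

LSB = 12.44 V / 2^12 = 3.037 mV.
Code 0x985 = 2437 decimal.
V_out = (−6.22) + 2437 × 0.00303711 V = 1.18144 V.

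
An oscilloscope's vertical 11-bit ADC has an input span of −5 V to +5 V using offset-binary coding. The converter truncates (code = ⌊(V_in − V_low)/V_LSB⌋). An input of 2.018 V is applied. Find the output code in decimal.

code 1437

With 2048 levels over 10 V, one step is 4.883 mV.
(V_in − V_low)/LSB = (2.018 − (−5)) / 0.00488281 = 1437.286.
⌊·⌋(1437.286) = 1437.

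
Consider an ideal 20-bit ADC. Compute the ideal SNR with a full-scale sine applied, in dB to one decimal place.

122.2 dB

SNR ≈ 6.02·N + 1.76 dB = 6.02·20 + 1.76 = 122.16 dB.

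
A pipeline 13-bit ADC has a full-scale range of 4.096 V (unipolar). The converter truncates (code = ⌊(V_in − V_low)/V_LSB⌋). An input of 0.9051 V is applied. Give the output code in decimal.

Full-scale span = 4.096 V; LSB = 4.096/2^13 = 0.500 mV.
(V_in − V_low)/LSB = (0.9051 − 0) / 0.0005 = 1810.200.
Floor → code 1810.

code 1810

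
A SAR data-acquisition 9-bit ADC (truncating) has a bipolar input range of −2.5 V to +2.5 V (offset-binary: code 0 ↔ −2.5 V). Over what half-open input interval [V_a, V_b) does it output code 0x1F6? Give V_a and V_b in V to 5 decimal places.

LSB = 5/2^9 = 9.766 mV.
Code 0x1F6 = 502 decimal.
V_a = V_low + 502·LSB = 2.40234 V; V_b = V_low + 503·LSB = 2.41211 V.

[2.40234 V, 2.41211 V)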